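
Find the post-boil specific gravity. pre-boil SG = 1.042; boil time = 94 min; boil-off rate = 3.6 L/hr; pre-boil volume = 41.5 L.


V_post = V_pre − rate·(t/60);  SG_post = 1 + (SG_pre−1)·V_pre/V_post
V_post = 41.5 − 3.6·(94/60) = 35.8600
SG_post = 1 + (1.042 − 1)·41.5/35.8600

1.0486


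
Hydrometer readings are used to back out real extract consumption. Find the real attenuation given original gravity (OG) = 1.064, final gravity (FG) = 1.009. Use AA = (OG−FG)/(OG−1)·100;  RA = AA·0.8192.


AA = (1.064 − 1.009)/(1.064 − 1)·100 = 85.9375
RA = 85.9375·0.8192

70.4000 %


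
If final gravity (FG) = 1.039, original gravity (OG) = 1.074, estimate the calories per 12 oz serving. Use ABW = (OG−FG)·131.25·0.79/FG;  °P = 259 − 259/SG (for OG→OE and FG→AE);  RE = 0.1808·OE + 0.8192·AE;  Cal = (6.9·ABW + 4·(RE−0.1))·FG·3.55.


ABW = (1.074 − 1.039)·131.25·0.79/1.039 = 3.4928
OE = 259 − 259/1.074 = 17.8454 °P
AE = 259 − 259/1.039 = 9.7218 °P
RE = 0.1808·17.8454 + 0.8192·9.7218 = 11.1906 °P
Cal = (6.9·3.4928 + 4·(11.1906−0.1))·1.039·3.55

252.5223 kcal


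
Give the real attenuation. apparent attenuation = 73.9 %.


RA = AA · 0.8192
RA = 73.9 · 0.8192

60.5389 %


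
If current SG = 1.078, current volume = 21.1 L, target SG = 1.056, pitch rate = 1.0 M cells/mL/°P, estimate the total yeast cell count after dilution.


V_w = V·((SG_c−1)/(SG_t−1)−1);  °P = 259 − 259/SG_t;  cells = rate·(V+V_w)·°P
V_w = 21.1·((1.078−1)/(1.056−1)−1) = 8.2893
V_final = 21.1 + 8.2893 = 29.3893
°P = 259 − 259/1.056 = 13.7348
cells = 1.0·29.3893·13.7348

403.6574 billion cells


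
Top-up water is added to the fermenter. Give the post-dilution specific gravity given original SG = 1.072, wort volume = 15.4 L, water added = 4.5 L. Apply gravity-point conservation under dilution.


SG_new = 1 + (SG_old − 1)·V_old/(V_old + V_water)
pts = (1.072 − 1)·1000·15.4/(15.4 + 4.5) = 55.7186
SG_new = 1 + 55.7186/1000

1.0557


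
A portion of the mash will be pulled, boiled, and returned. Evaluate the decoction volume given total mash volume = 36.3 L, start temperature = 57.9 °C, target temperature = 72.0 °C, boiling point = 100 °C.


V_dec = V_total·(T_target − T_start)/(T_boil − T_start)
V_dec = 36.3·(72.0 − 57.9)/(100 − 57.9)

12.1575 L


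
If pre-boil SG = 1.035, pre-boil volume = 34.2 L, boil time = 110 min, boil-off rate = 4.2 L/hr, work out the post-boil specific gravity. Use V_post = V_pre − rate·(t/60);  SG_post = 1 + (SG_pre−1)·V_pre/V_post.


V_post = 34.2 − 4.2·(110/60) = 26.5000
SG_post = 1 + (1.035 − 1)·34.2/26.5000

1.0452


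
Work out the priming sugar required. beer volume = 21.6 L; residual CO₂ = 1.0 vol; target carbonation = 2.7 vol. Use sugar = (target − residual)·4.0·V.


sugar = (2.7 − 1.0)·4.0·21.6

146.8800 g


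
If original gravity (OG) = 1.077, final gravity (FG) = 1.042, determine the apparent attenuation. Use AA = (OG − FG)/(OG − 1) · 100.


AA = (1.077 − 1.042)/(1.077 − 1) · 100

45.4545 %


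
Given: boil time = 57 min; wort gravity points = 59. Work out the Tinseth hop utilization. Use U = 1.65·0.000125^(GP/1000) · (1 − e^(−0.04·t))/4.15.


bigness = 1.65·0.000125^(59/1000) = 0.9710
boil_factor = (1 − e^(−0.04·57))/4.15 = 0.2163
U = 0.9710 · 0.2163

0.2100


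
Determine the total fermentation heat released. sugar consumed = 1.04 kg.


Q = m_sugar · 590 kJ/kg
Q = 1.04 · 590

613.6000 kJ


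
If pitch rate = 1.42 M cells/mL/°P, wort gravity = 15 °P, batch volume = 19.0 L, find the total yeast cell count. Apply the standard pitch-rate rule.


cells (billions) = rate · V_L · °P
cells = 1.42 · 19.0 · 15

404.7000 billion cells


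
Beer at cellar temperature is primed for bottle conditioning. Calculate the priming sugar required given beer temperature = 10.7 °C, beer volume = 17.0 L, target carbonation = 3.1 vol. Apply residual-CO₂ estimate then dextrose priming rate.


residual = 14.695·(0.01821 + 0.09011·e^(−0.04·T));  sugar = (target − residual)·4.0·V
residual = 14.695·(0.01821 + 0.09011·e^(−0.04·10.7)) = 1.1307
sugar = (3.1 − 1.1307)·4.0·17.0

133.9122 g


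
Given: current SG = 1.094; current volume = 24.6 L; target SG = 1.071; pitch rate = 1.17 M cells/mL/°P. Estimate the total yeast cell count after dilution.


V_w = V·((SG_c−1)/(SG_t−1)−1);  °P = 259 − 259/SG_t;  cells = rate·(V+V_w)·°P
V_w = 24.6·((1.094−1)/(1.071−1)−1) = 7.9690
V_final = 24.6 + 7.9690 = 32.5690
°P = 259 − 259/1.071 = 17.1699
cells = 1.17·32.5690·17.1699

654.2732 billion cells


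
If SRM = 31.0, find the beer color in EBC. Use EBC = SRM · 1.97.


EBC = 31.0 · 1.97

61.0700 EBC


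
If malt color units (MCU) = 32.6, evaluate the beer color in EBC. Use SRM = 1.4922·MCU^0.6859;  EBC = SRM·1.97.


SRM = 1.4922·32.6^0.6859 = 16.2833
EBC = 16.2833·1.97

32.0781 EBC


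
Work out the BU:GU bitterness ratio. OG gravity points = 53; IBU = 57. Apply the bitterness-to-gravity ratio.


BU:GU = IBU / OG_points
BU:GU = 57 / 53

1.0755


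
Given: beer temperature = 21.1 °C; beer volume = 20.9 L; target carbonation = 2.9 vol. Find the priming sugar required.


residual = 14.695·(0.01821 + 0.09011·e^(−0.04·T));  sugar = (target − residual)·4.0·V
residual = 14.695·(0.01821 + 0.09011·e^(−0.04·21.1)) = 0.8370
sugar = (2.9 − 0.8370)·4.0·20.9

172.4693 g


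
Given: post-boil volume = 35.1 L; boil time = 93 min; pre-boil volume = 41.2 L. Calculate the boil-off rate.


rate = (V_pre − V_post) / (t_min/60)
rate = (41.2 − 35.1) / (93/60)

3.9355 L/hr


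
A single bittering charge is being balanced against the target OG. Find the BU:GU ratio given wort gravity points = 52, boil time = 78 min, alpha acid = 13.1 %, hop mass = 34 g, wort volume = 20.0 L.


U = 1.65·0.000125^(GP/1000)·(1−e^(−0.04t))/4.15;  IBU = (α/100)·m·U·1000/V;  BU:GU = IBU/GP
U = 1.65·0.000125^(52/1000)·(1−e^(−0.04·78))/4.15 = 0.2382
IBU = (13.1/100)·34·0.2382·1000/20.0 = 53.0374
BU:GU = 53.0374/52

1.0199


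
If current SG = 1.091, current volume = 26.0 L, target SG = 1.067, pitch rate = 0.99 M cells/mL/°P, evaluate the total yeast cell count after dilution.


V_w = V·((SG_c−1)/(SG_t−1)−1);  °P = 259 − 259/SG_t;  cells = rate·(V+V_w)·°P
V_w = 26.0·((1.091−1)/(1.067−1)−1) = 9.3134
V_final = 26.0 + 9.3134 = 35.3134
°P = 259 − 259/1.067 = 16.2634
cells = 0.99·35.3134·16.2634

568.5718 billion cells


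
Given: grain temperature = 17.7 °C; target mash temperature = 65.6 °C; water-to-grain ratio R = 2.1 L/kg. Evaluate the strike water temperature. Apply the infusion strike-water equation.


T_strike = (0.41/R)·(T_mash − T_grain) + T_mash
T_strike = (0.41/2.1)·(65.6 − 17.7) + 65.6

74.9519 °C


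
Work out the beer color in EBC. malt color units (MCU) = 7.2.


SRM = 1.4922·MCU^0.6859;  EBC = SRM·1.97
SRM = 1.4922·7.2^0.6859 = 5.7792
EBC = 5.7792·1.97

11.3851 EBC


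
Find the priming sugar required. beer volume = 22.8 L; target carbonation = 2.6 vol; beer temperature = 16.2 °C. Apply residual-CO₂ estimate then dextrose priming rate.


residual = 14.695·(0.01821 + 0.09011·e^(−0.04·T));  sugar = (target − residual)·4.0·V
residual = 14.695·(0.01821 + 0.09011·e^(−0.04·16.2)) = 0.9603
sugar = (2.6 − 0.9603)·4.0·22.8

149.5447 g


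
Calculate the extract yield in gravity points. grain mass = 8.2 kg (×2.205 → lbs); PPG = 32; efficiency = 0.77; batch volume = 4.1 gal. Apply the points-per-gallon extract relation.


points = lbs × PPG × eff / vol
lbs = 8.2 × 2.205 = 18.0810
points = 18.0810 × 32 × 0.77 / 4.1

108.6624 points


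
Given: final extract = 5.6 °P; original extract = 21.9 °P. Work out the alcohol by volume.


SG = 259/(259 − P);  ABV = (OG − FG)·131.25
OG = 259/(259 − 21.9) = 1.0924
FG = 259/(259 − 5.6) = 1.0221
ABV = (1.0924 − 1.0221)·131.25

9.2225 % ABV


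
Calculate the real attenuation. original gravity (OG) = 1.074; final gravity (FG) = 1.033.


AA = (OG−FG)/(OG−1)·100;  RA = AA·0.8192
AA = (1.074 − 1.033)/(1.074 − 1)·100 = 55.4054
RA = 55.4054·0.8192

45.3881 %


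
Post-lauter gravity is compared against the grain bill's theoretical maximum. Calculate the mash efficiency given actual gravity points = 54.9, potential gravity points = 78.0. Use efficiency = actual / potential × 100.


efficiency = 54.9 / 78.0 × 100

70.3846 %


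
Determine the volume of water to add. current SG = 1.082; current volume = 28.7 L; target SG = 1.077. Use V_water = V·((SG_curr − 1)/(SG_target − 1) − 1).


V_water = 28.7·((1.082 − 1)/(1.077 − 1) − 1)

1.8636 L


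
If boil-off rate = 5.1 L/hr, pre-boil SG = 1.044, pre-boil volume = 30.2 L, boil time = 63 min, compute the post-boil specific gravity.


V_post = V_pre − rate·(t/60);  SG_post = 1 + (SG_pre−1)·V_pre/V_post
V_post = 30.2 − 5.1·(63/60) = 24.8450
SG_post = 1 + (1.044 − 1)·30.2/24.8450

1.0535


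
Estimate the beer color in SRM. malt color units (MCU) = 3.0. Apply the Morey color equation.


SRM = 1.4922 · MCU^0.6859
SRM = 1.4922 · 3.0^0.6859

3.1702 SRM


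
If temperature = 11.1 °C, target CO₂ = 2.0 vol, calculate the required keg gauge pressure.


psi = vols/(0.01821 + 0.09011·e^(−0.04·T)) − 14.695
psi = 2.0/(0.01821 + 0.09011·e^(−0.04·11.1)) − 14.695

11.6165 psi


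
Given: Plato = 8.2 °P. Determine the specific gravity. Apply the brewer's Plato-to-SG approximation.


SG = 259/(259 − P)
SG = 259/(259 − 8.2)

1.0327


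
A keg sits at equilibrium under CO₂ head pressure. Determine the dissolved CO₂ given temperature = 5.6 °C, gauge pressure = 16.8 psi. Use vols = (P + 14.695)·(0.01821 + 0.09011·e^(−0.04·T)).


vols = (16.8 + 14.695)·(0.01821 + 0.09011·e^(−0.04·5.6))

2.8420 volumes


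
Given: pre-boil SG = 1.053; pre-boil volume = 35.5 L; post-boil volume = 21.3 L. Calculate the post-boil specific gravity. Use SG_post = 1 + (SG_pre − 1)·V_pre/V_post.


pts_pre = (1.053 − 1)·1000 = 53.0000
pts_post = 53.0000·35.5/21.3 = 88.3333
SG_post = 1 + 88.3333/1000

1.0883


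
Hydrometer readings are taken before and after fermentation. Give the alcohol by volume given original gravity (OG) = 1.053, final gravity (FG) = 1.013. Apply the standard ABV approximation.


ABV = (OG − FG) · 131.25
ABV = (1.053 − 1.013) · 131.25

5.2500 % ABV


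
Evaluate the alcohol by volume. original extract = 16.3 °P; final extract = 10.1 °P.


SG = 259/(259 − P);  ABV = (OG − FG)·131.25
OG = 259/(259 − 16.3) = 1.0672
FG = 259/(259 − 10.1) = 1.0406
ABV = (1.0672 − 1.0406)·131.25

3.4890 % ABV


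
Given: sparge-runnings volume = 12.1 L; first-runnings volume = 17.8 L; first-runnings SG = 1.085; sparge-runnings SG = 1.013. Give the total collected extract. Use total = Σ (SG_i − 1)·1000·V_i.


first = (1.085 − 1)·1000·17.8 = 1513.0000
sparge = (1.013 − 1)·1000·12.1 = 157.3000
total = 1513.0000 + 157.3000

1670.3000 gravity·L


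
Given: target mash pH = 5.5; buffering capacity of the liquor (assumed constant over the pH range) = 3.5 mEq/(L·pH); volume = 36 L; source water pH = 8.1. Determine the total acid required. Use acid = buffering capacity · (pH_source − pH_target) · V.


acid = 3.5 · (8.1 − 5.5) · 36

327.6000 mEq


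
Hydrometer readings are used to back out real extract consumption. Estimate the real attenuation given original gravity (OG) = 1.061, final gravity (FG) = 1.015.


AA = (OG−FG)/(OG−1)·100;  RA = AA·0.8192
AA = (1.061 − 1.015)/(1.061 − 1)·100 = 75.4098
RA = 75.4098·0.8192

61.7757 %


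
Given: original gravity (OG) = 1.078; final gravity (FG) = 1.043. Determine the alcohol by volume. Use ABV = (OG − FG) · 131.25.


ABV = (1.078 − 1.043) · 131.25

4.5938 % ABV


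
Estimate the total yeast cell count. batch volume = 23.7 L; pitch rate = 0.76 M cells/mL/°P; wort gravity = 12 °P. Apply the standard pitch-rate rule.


cells (billions) = rate · V_L · °P
cells = 0.76 · 23.7 · 12

216.1440 billion cells


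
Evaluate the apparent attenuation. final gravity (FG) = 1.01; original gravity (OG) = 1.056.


AA = (OG − FG)/(OG − 1) · 100
AA = (1.056 − 1.01)/(1.056 − 1) · 100

82.1429 %


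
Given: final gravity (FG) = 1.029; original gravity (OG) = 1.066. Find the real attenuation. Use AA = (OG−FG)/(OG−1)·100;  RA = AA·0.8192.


AA = (1.066 − 1.029)/(1.066 − 1)·100 = 56.0606
RA = 56.0606·0.8192

45.9248 %


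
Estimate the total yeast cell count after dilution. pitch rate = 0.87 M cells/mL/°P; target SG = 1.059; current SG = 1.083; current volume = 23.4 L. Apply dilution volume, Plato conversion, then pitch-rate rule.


V_w = V·((SG_c−1)/(SG_t−1)−1);  °P = 259 − 259/SG_t;  cells = rate·(V+V_w)·°P
V_w = 23.4·((1.083−1)/(1.059−1)−1) = 9.5186
V_final = 23.4 + 9.5186 = 32.9186
°P = 259 − 259/1.059 = 14.4297
cells = 0.87·32.9186·14.4297

413.2539 billion cells


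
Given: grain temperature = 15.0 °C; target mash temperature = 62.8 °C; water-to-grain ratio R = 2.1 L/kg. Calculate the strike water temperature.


T_strike = (0.41/R)·(T_mash − T_grain) + T_mash
T_strike = (0.41/2.1)·(62.8 − 15.0) + 62.8

72.1324 °C


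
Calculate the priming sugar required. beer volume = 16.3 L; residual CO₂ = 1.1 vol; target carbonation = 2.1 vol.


sugar = (target − residual)·4.0·V
sugar = (2.1 − 1.1)·4.0·16.3

65.2000 g


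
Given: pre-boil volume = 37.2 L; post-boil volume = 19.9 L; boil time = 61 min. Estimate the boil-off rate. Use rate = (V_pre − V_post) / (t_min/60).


rate = (37.2 − 19.9) / (61/60)

17.0164 L/hr


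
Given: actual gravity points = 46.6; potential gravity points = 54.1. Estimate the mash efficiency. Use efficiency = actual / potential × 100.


efficiency = 46.6 / 54.1 × 100

86.1368 %


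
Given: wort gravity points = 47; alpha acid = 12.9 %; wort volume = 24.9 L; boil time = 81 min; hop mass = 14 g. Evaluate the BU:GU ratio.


U = 1.65·0.000125^(GP/1000)·(1−e^(−0.04t))/4.15;  IBU = (α/100)·m·U·1000/V;  BU:GU = IBU/GP
U = 1.65·0.000125^(47/1000)·(1−e^(−0.04·81))/4.15 = 0.2504
IBU = (12.9/100)·14·0.2504·1000/24.9 = 18.1618
BU:GU = 18.1618/47

0.3864


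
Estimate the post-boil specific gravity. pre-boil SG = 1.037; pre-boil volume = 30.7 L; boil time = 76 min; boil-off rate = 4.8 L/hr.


V_post = V_pre − rate·(t/60);  SG_post = 1 + (SG_pre−1)·V_pre/V_post
V_post = 30.7 − 4.8·(76/60) = 24.6200
SG_post = 1 + (1.037 − 1)·30.7/24.6200

1.0461


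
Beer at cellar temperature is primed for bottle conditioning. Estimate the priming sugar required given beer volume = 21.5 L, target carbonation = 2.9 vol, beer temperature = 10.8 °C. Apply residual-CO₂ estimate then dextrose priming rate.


residual = 14.695·(0.01821 + 0.09011·e^(−0.04·T));  sugar = (target − residual)·4.0·V
residual = 14.695·(0.01821 + 0.09011·e^(−0.04·10.8)) = 1.1273
sugar = (2.9 − 1.1273)·4.0·21.5

152.4559 g


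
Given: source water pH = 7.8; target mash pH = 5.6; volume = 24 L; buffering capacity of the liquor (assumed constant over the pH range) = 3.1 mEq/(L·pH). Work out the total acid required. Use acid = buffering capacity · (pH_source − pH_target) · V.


acid = 3.1 · (7.8 − 5.6) · 24

163.6800 mEq


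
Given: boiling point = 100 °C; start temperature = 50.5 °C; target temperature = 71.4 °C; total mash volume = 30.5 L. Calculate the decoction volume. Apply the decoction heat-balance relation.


V_dec = V_total·(T_target − T_start)/(T_boil − T_start)
V_dec = 30.5·(71.4 − 50.5)/(100 − 50.5)

12.8778 L


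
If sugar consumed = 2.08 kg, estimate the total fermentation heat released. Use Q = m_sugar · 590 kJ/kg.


Q = 2.08 · 590

1227.2000 kJ


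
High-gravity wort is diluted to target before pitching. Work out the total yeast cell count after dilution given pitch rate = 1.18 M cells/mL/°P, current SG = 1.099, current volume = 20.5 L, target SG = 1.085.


V_w = V·((SG_c−1)/(SG_t−1)−1);  °P = 259 − 259/SG_t;  cells = rate·(V+V_w)·°P
V_w = 20.5·((1.099−1)/(1.085−1)−1) = 3.3765
V_final = 20.5 + 3.3765 = 23.8765
°P = 259 − 259/1.085 = 20.2903
cells = 1.18·23.8765·20.2903

571.6643 billion cells


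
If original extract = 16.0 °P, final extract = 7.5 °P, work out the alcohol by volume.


SG = 259/(259 − P);  ABV = (OG − FG)·131.25
OG = 259/(259 − 16.0) = 1.0658
FG = 259/(259 − 7.5) = 1.0298
ABV = (1.0658 − 1.0298)·131.25

4.7280 % ABV


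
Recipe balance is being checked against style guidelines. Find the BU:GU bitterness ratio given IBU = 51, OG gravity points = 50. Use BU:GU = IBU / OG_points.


BU:GU = 51 / 50

1.0200


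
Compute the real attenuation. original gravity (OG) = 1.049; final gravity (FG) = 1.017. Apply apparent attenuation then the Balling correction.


AA = (OG−FG)/(OG−1)·100;  RA = AA·0.8192
AA = (1.049 − 1.017)/(1.049 − 1)·100 = 65.3061
RA = 65.3061·0.8192

53.4988 %


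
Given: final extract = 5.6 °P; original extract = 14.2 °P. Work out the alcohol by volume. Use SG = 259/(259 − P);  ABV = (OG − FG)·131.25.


OG = 259/(259 − 14.2) = 1.0580
FG = 259/(259 − 5.6) = 1.0221
ABV = (1.0580 − 1.0221)·131.25

4.7128 % ABV


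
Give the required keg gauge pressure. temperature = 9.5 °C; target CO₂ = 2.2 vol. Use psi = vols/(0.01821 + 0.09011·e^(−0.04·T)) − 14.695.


psi = 2.2/(0.01821 + 0.09011·e^(−0.04·9.5)) − 14.695

12.8626 psi


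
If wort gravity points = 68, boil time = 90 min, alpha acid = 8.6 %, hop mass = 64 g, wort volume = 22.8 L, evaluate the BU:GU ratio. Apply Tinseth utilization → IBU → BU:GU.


U = 1.65·0.000125^(GP/1000)·(1−e^(−0.04t))/4.15;  IBU = (α/100)·m·U·1000/V;  BU:GU = IBU/GP
U = 1.65·0.000125^(68/1000)·(1−e^(−0.04·90))/4.15 = 0.2099
IBU = (8.6/100)·64·0.2099·1000/22.8 = 50.6685
BU:GU = 50.6685/68

0.7451


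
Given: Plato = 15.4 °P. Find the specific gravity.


SG = 259/(259 − P)
SG = 259/(259 − 15.4)

1.0632


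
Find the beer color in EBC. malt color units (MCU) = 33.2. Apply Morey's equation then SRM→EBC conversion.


SRM = 1.4922·MCU^0.6859;  EBC = SRM·1.97
SRM = 1.4922·33.2^0.6859 = 16.4883
EBC = 16.4883·1.97

32.4819 EBC


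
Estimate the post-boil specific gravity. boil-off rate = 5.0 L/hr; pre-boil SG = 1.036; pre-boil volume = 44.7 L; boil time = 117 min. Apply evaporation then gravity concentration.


V_post = V_pre − rate·(t/60);  SG_post = 1 + (SG_pre−1)·V_pre/V_post
V_post = 44.7 − 5.0·(117/60) = 34.9500
SG_post = 1 + (1.036 − 1)·44.7/34.9500

1.0460


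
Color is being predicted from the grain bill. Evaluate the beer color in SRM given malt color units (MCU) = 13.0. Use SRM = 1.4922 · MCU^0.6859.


SRM = 1.4922 · 13.0^0.6859

8.6672 SRM


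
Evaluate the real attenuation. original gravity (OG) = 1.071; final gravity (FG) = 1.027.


AA = (OG−FG)/(OG−1)·100;  RA = AA·0.8192
AA = (1.071 − 1.027)/(1.071 − 1)·100 = 61.9718
RA = 61.9718·0.8192

50.7673 %


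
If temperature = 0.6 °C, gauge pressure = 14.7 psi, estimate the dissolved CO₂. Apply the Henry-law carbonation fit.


vols = (P + 14.695)·(0.01821 + 0.09011·e^(−0.04·T))
vols = (14.7 + 14.695)·(0.01821 + 0.09011·e^(−0.04·0.6))

3.1213 volumes


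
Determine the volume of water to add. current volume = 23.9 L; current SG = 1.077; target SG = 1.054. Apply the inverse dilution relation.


V_water = V·((SG_curr − 1)/(SG_target − 1) − 1)
V_water = 23.9·((1.077 − 1)/(1.054 − 1) − 1)

10.1796 L


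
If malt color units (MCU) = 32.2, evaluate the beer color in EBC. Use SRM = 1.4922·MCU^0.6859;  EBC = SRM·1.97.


SRM = 1.4922·32.2^0.6859 = 16.1460
EBC = 16.1460·1.97

31.8077 EBC


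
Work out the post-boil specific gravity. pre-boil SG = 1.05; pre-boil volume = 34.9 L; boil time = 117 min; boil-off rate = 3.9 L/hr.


V_post = V_pre − rate·(t/60);  SG_post = 1 + (SG_pre−1)·V_pre/V_post
V_post = 34.9 − 3.9·(117/60) = 27.2950
SG_post = 1 + (1.05 − 1)·34.9/27.2950

1.0639


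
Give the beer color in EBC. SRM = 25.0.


EBC = SRM · 1.97
EBC = 25.0 · 1.97

49.2500 EBC


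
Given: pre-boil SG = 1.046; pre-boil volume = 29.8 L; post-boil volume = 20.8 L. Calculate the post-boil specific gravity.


SG_post = 1 + (SG_pre − 1)·V_pre/V_post
pts_pre = (1.046 − 1)·1000 = 46.0000
pts_post = 46.0000·29.8/20.8 = 65.9038
SG_post = 1 + 65.9038/1000

1.0659


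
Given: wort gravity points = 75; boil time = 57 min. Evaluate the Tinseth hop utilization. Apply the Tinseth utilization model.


U = 1.65·0.000125^(GP/1000) · (1 − e^(−0.04·t))/4.15
bigness = 1.65·0.000125^(75/1000) = 0.8409
boil_factor = (1 − e^(−0.04·57))/4.15 = 0.2163
U = 0.8409 · 0.2163

0.1819


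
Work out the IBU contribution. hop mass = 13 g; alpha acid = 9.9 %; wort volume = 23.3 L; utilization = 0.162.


IBU = (α/100)·mass·U·1000 / V
IBU = (9.9/100)·13·0.162·1000 / 23.3

8.9482 IBU


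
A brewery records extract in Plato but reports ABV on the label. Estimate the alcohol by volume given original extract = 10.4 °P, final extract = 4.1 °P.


SG = 259/(259 − P);  ABV = (OG − FG)·131.25
OG = 259/(259 − 10.4) = 1.0418
FG = 259/(259 − 4.1) = 1.0161
ABV = (1.0418 − 1.0161)·131.25

3.3796 % ABV


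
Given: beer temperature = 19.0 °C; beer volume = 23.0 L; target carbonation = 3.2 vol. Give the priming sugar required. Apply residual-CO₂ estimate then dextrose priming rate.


residual = 14.695·(0.01821 + 0.09011·e^(−0.04·T));  sugar = (target − residual)·4.0·V
residual = 14.695·(0.01821 + 0.09011·e^(−0.04·19.0)) = 0.8869
sugar = (3.2 − 0.8869)·4.0·23.0

212.8085 g


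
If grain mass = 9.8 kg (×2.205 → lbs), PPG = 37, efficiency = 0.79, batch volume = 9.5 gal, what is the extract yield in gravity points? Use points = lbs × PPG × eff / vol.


lbs = 9.8 × 2.205 = 21.6090
points = 21.6090 × 37 × 0.79 / 9.5

66.4875 points


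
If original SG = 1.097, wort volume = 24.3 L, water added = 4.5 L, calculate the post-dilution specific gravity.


SG_new = 1 + (SG_old − 1)·V_old/(V_old + V_water)
pts = (1.097 − 1)·1000·24.3/(24.3 + 4.5) = 81.8437
SG_new = 1 + 81.8437/1000

1.0818


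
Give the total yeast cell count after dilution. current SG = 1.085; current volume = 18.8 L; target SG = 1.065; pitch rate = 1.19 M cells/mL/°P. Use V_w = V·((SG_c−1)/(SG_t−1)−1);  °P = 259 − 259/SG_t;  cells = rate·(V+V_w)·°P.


V_w = 18.8·((1.085−1)/(1.065−1)−1) = 5.7846
V_final = 18.8 + 5.7846 = 24.5846
°P = 259 − 259/1.065 = 15.8075
cells = 1.19·24.5846·15.8075

462.4597 billion cells


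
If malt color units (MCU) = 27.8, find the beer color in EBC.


SRM = 1.4922·MCU^0.6859;  EBC = SRM·1.97
SRM = 1.4922·27.8^0.6859 = 14.5981
EBC = 14.5981·1.97

28.7583 EBC


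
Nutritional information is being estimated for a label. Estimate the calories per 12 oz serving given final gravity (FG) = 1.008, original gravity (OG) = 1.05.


ABW = (OG−FG)·131.25·0.79/FG;  °P = 259 − 259/SG (for OG→OE and FG→AE);  RE = 0.1808·OE + 0.8192·AE;  Cal = (6.9·ABW + 4·(RE−0.1))·FG·3.55
ABW = (1.05 − 1.008)·131.25·0.79/1.008 = 4.3203
OE = 259 − 259/1.05 = 12.3333 °P
AE = 259 − 259/1.008 = 2.0556 °P
RE = 0.1808·12.3333 + 0.8192·2.0556 = 3.9138 °P
Cal = (6.9·4.3203 + 4·(3.9138−0.1))·1.008·3.55

161.2616 kcal


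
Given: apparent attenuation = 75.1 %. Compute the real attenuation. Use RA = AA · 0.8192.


RA = 75.1 · 0.8192

61.5219 %


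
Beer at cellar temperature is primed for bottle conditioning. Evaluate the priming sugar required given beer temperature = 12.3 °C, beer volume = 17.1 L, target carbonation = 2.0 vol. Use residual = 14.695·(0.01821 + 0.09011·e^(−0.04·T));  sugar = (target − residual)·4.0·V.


residual = 14.695·(0.01821 + 0.09011·e^(−0.04·12.3)) = 1.0772
sugar = (2.0 − 1.0772)·4.0·17.1

63.1199 g


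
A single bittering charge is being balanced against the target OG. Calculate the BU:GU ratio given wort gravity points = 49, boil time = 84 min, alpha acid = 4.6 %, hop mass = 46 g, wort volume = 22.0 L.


U = 1.65·0.000125^(GP/1000)·(1−e^(−0.04t))/4.15;  IBU = (α/100)·m·U·1000/V;  BU:GU = IBU/GP
U = 1.65·0.000125^(49/1000)·(1−e^(−0.04·84))/4.15 = 0.2471
IBU = (4.6/100)·46·0.2471·1000/22.0 = 23.7642
BU:GU = 23.7642/49

0.4850


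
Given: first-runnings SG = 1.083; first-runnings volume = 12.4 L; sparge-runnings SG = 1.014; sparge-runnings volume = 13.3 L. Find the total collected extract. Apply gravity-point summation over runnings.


total = Σ (SG_i − 1)·1000·V_i
first = (1.083 − 1)·1000·12.4 = 1029.2000
sparge = (1.014 − 1)·1000·13.3 = 186.2000
total = 1029.2000 + 186.2000

1215.4000 gravity·L


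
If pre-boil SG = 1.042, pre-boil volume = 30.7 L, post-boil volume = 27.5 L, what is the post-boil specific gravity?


SG_post = 1 + (SG_pre − 1)·V_pre/V_post
pts_pre = (1.042 − 1)·1000 = 42.0000
pts_post = 42.0000·30.7/27.5 = 46.8873
SG_post = 1 + 46.8873/1000

1.0469


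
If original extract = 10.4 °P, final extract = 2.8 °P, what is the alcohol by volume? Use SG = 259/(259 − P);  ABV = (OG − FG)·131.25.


OG = 259/(259 − 10.4) = 1.0418
FG = 259/(259 − 2.8) = 1.0109
ABV = (1.0418 − 1.0109)·131.25

4.0563 % ABV


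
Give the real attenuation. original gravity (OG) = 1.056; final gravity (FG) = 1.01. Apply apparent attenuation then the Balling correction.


AA = (OG−FG)/(OG−1)·100;  RA = AA·0.8192
AA = (1.056 − 1.01)/(1.056 − 1)·100 = 82.1429
RA = 82.1429·0.8192

67.2914 %


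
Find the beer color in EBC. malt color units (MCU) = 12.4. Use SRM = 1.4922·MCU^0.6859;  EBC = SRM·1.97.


SRM = 1.4922·12.4^0.6859 = 8.3908
EBC = 8.3908·1.97

16.5299 EBC


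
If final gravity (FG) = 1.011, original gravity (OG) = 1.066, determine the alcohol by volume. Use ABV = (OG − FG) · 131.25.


ABV = (1.066 − 1.011) · 131.25

7.2188 % ABV


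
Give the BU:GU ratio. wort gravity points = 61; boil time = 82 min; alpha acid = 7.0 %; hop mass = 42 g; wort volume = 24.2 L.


U = 1.65·0.000125^(GP/1000)·(1−e^(−0.04t))/4.15;  IBU = (α/100)·m·U·1000/V;  BU:GU = IBU/GP
U = 1.65·0.000125^(61/1000)·(1−e^(−0.04·82))/4.15 = 0.2212
IBU = (7.0/100)·42·0.2212·1000/24.2 = 26.8672
BU:GU = 26.8672/61

0.4404


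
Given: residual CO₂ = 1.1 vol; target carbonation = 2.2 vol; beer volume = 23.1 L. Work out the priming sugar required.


sugar = (target − residual)·4.0·V
sugar = (2.2 − 1.1)·4.0·23.1

101.6400 g


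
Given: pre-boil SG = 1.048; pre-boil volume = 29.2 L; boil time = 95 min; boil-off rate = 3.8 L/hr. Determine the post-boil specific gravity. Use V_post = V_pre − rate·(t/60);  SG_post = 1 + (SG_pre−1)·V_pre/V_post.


V_post = 29.2 − 3.8·(95/60) = 23.1833
SG_post = 1 + (1.048 − 1)·29.2/23.1833

1.0605


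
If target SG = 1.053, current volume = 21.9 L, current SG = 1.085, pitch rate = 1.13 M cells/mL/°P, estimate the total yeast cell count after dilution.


V_w = V·((SG_c−1)/(SG_t−1)−1);  °P = 259 − 259/SG_t;  cells = rate·(V+V_w)·°P
V_w = 21.9·((1.085−1)/(1.053−1)−1) = 13.2226
V_final = 21.9 + 13.2226 = 35.1226
°P = 259 − 259/1.053 = 13.0361
cells = 1.13·35.1226·13.0361

517.3839 billion cells


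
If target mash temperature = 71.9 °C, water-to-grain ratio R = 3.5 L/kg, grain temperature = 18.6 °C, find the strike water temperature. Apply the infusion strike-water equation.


T_strike = (0.41/R)·(T_mash − T_grain) + T_mash
T_strike = (0.41/3.5)·(71.9 − 18.6) + 71.9

78.1437 °C


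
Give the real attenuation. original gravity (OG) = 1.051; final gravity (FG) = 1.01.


AA = (OG−FG)/(OG−1)·100;  RA = AA·0.8192
AA = (1.051 − 1.01)/(1.051 − 1)·100 = 80.3922
RA = 80.3922·0.8192

65.8573 %


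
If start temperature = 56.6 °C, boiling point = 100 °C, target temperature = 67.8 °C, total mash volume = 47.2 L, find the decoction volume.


V_dec = V_total·(T_target − T_start)/(T_boil − T_start)
V_dec = 47.2·(67.8 − 56.6)/(100 − 56.6)

12.1806 L


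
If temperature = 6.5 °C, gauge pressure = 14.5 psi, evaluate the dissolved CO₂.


vols = (P + 14.695)·(0.01821 + 0.09011·e^(−0.04·T))
vols = (14.5 + 14.695)·(0.01821 + 0.09011·e^(−0.04·6.5))

2.5601 volumes


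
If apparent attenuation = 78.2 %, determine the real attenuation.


RA = AA · 0.8192
RA = 78.2 · 0.8192

64.0614 %


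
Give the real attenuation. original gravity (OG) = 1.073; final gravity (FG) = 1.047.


AA = (OG−FG)/(OG−1)·100;  RA = AA·0.8192
AA = (1.073 − 1.047)/(1.073 − 1)·100 = 35.6164
RA = 35.6164·0.8192

29.1770 %


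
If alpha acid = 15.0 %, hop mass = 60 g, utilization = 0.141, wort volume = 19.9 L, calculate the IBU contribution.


IBU = (α/100)·mass·U·1000 / V
IBU = (15.0/100)·60·0.141·1000 / 19.9

63.7688 IBU


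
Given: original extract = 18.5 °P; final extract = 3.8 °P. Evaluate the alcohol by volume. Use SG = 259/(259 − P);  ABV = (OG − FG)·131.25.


OG = 259/(259 − 18.5) = 1.0769
FG = 259/(259 − 3.8) = 1.0149
ABV = (1.0769 − 1.0149)·131.25

8.1418 % ABV


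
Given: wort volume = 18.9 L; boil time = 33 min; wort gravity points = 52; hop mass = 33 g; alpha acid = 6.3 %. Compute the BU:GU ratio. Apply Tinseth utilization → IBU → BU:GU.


U = 1.65·0.000125^(GP/1000)·(1−e^(−0.04t))/4.15;  IBU = (α/100)·m·U·1000/V;  BU:GU = IBU/GP
U = 1.65·0.000125^(52/1000)·(1−e^(−0.04·33))/4.15 = 0.1826
IBU = (6.3/100)·33·0.1826·1000/18.9 = 20.0859
BU:GU = 20.0859/52

0.3863


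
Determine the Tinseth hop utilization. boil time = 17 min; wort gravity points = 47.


U = 1.65·0.000125^(GP/1000) · (1 − e^(−0.04·t))/4.15
bigness = 1.65·0.000125^(47/1000) = 1.0815
boil_factor = (1 − e^(−0.04·17))/4.15 = 0.1189
U = 1.0815 · 0.1189

0.1286


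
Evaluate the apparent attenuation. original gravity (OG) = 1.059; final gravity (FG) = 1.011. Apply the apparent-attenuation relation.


AA = (OG − FG)/(OG − 1) · 100
AA = (1.059 − 1.011)/(1.059 − 1) · 100

81.3559 %


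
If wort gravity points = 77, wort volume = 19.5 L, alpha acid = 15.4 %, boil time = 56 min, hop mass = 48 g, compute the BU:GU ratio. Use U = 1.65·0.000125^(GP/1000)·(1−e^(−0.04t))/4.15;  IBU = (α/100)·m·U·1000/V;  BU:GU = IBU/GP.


U = 1.65·0.000125^(77/1000)·(1−e^(−0.04·56))/4.15 = 0.1778
IBU = (15.4/100)·48·0.1778·1000/19.5 = 67.4124
BU:GU = 67.4124/77

0.8755


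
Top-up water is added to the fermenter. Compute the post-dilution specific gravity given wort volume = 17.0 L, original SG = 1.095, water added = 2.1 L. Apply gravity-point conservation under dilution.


SG_new = 1 + (SG_old − 1)·V_old/(V_old + V_water)
pts = (1.095 − 1)·1000·17.0/(17.0 + 2.1) = 84.5550
SG_new = 1 + 84.5550/1000

1.0846


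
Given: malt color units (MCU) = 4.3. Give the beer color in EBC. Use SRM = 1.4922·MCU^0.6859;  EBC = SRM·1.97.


SRM = 1.4922·4.3^0.6859 = 4.0581
EBC = 4.0581·1.97

7.9945 EBC


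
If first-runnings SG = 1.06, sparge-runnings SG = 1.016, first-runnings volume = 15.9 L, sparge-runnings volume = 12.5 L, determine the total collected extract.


total = Σ (SG_i − 1)·1000·V_i
first = (1.06 − 1)·1000·15.9 = 954.0000
sparge = (1.016 − 1)·1000·12.5 = 200.0000
total = 954.0000 + 200.0000

1154.0000 gravity·L


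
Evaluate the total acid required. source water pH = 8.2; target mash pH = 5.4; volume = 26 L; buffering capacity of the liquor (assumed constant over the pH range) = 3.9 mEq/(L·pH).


acid = buffering capacity · (pH_source − pH_target) · V
acid = 3.9 · (8.2 − 5.4) · 26

283.9200 mEq


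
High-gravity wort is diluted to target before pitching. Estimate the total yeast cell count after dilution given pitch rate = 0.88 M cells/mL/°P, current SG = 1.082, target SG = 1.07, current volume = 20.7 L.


V_w = V·((SG_c−1)/(SG_t−1)−1);  °P = 259 − 259/SG_t;  cells = rate·(V+V_w)·°P
V_w = 20.7·((1.082−1)/(1.07−1)−1) = 3.5486
V_final = 20.7 + 3.5486 = 24.2486
°P = 259 − 259/1.07 = 16.9439
cells = 0.88·24.2486·16.9439

361.5621 billion cells


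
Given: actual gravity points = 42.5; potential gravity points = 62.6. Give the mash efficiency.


efficiency = actual / potential × 100
efficiency = 42.5 / 62.6 × 100

67.8914 %


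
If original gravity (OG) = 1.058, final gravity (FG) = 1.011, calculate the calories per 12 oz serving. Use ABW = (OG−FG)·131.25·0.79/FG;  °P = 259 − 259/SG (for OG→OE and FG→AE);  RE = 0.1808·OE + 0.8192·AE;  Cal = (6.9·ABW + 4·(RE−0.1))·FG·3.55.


ABW = (1.058 − 1.011)·131.25·0.79/1.011 = 4.8203
OE = 259 − 259/1.058 = 14.1985 °P
AE = 259 − 259/1.011 = 2.8180 °P
RE = 0.1808·14.1985 + 0.8192·2.8180 = 4.8756 °P
Cal = (6.9·4.8203 + 4·(4.8756−0.1))·1.011·3.55

187.9312 kcal


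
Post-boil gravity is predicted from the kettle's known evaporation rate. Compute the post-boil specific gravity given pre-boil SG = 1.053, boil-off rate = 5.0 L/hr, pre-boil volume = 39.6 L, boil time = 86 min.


V_post = V_pre − rate·(t/60);  SG_post = 1 + (SG_pre−1)·V_pre/V_post
V_post = 39.6 − 5.0·(86/60) = 32.4333
SG_post = 1 + (1.053 − 1)·39.6/32.4333

1.0647


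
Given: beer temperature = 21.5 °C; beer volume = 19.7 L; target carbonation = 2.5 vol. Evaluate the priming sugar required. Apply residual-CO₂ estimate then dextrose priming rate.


residual = 14.695·(0.01821 + 0.09011·e^(−0.04·T));  sugar = (target − residual)·4.0·V
residual = 14.695·(0.01821 + 0.09011·e^(−0.04·21.5)) = 0.8279
sugar = (2.5 − 0.8279)·4.0·19.7

131.7589 g


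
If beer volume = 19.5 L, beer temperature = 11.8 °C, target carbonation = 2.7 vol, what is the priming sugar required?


residual = 14.695·(0.01821 + 0.09011·e^(−0.04·T));  sugar = (target − residual)·4.0·V
residual = 14.695·(0.01821 + 0.09011·e^(−0.04·11.8)) = 1.0935
sugar = (2.7 − 1.0935)·4.0·19.5

125.3031 g


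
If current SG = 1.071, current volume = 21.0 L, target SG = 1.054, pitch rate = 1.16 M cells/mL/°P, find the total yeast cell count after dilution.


V_w = V·((SG_c−1)/(SG_t−1)−1);  °P = 259 − 259/SG_t;  cells = rate·(V+V_w)·°P
V_w = 21.0·((1.071−1)/(1.054−1)−1) = 6.6111
V_final = 21.0 + 6.6111 = 27.6111
°P = 259 − 259/1.054 = 13.2694
cells = 1.16·27.6111·13.2694

425.0057 billion cells


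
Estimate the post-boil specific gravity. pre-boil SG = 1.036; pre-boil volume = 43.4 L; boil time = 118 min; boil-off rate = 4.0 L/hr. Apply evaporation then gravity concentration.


V_post = V_pre − rate·(t/60);  SG_post = 1 + (SG_pre−1)·V_pre/V_post
V_post = 43.4 − 4.0·(118/60) = 35.5333
SG_post = 1 + (1.036 − 1)·43.4/35.5333

1.0440


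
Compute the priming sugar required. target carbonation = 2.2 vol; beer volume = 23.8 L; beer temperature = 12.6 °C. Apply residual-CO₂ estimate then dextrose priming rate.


residual = 14.695·(0.01821 + 0.09011·e^(−0.04·T));  sugar = (target − residual)·4.0·V
residual = 14.695·(0.01821 + 0.09011·e^(−0.04·12.6)) = 1.0675
sugar = (2.2 − 1.0675)·4.0·23.8

107.8104 g


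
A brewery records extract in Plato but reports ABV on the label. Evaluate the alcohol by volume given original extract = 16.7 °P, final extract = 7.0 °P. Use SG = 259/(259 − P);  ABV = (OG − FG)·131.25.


OG = 259/(259 − 16.7) = 1.0689
FG = 259/(259 − 7.0) = 1.0278
ABV = (1.0689 − 1.0278)·131.25

5.4003 % ABV


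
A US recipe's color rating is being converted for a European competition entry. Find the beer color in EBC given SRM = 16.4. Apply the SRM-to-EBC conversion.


EBC = SRM · 1.97
EBC = 16.4 · 1.97

32.3080 EBC


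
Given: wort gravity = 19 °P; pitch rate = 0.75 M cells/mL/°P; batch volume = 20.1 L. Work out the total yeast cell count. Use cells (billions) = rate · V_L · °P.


cells = 0.75 · 20.1 · 19

286.4250 billion cells


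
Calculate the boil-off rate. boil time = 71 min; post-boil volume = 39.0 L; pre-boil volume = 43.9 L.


rate = (V_pre − V_post) / (t_min/60)
rate = (43.9 − 39.0) / (71/60)

4.1408 L/hr


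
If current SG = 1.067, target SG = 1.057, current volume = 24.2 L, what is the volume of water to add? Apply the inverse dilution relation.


V_water = V·((SG_curr − 1)/(SG_target − 1) − 1)
V_water = 24.2·((1.067 − 1)/(1.057 − 1) − 1)

4.2456 L


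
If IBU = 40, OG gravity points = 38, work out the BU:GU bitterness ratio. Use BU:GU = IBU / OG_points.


BU:GU = 40 / 38

1.0526


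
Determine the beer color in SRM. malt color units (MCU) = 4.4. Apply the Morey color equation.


SRM = 1.4922 · MCU^0.6859
SRM = 1.4922 · 4.4^0.6859

4.1226 SRM


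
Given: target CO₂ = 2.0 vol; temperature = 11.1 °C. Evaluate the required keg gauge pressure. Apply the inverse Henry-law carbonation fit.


psi = vols/(0.01821 + 0.09011·e^(−0.04·T)) − 14.695
psi = 2.0/(0.01821 + 0.09011·e^(−0.04·11.1)) − 14.695

11.6165 psi


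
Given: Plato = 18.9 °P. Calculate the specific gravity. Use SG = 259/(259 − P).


SG = 259/(259 − 18.9)

1.0787


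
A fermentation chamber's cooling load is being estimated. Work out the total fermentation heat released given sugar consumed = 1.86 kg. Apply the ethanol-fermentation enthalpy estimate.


Q = m_sugar · 590 kJ/kg
Q = 1.86 · 590

1097.4000 kJ


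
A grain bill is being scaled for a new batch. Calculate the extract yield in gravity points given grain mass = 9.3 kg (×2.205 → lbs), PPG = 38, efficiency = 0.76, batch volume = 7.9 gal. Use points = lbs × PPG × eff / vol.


lbs = 9.3 × 2.205 = 20.5065
points = 20.5065 × 38 × 0.76 / 7.9

74.9655 points


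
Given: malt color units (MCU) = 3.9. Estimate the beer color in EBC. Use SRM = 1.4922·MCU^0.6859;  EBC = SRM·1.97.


SRM = 1.4922·3.9^0.6859 = 3.7952
EBC = 3.7952·1.97

7.4766 EBC


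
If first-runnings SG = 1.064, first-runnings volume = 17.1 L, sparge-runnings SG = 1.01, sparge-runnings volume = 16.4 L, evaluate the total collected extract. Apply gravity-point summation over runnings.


total = Σ (SG_i − 1)·1000·V_i
first = (1.064 − 1)·1000·17.1 = 1094.4000
sparge = (1.01 − 1)·1000·16.4 = 164.0000
total = 1094.4000 + 164.0000

1258.4000 gravity·L


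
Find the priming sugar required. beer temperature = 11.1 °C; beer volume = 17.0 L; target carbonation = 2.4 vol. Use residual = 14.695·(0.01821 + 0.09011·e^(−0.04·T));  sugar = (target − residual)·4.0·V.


residual = 14.695·(0.01821 + 0.09011·e^(−0.04·11.1)) = 1.1170
sugar = (2.4 − 1.1170)·4.0·17.0

87.2438 g


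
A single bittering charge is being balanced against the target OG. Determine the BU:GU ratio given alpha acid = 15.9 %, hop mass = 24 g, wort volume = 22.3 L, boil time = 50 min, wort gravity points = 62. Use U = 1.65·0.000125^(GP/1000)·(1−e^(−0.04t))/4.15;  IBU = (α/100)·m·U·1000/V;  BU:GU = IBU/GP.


U = 1.65·0.000125^(62/1000)·(1−e^(−0.04·50))/4.15 = 0.1969
IBU = (15.9/100)·24·0.1969·1000/22.3 = 33.6973
BU:GU = 33.6973/62

0.5435


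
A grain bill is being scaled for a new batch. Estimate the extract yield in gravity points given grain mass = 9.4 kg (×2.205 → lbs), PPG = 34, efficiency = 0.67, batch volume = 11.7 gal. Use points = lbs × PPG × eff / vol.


lbs = 9.4 × 2.205 = 20.7270
points = 20.7270 × 34 × 0.67 / 11.7

40.3556 points
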